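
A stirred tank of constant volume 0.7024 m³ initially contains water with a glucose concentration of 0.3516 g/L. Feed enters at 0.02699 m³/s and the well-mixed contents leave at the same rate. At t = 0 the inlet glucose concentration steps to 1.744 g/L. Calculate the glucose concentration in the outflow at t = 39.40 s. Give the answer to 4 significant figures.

Mass balance on the solute (V constant): V dC/dt = Q(C_in − C).
Rewrite as dC/dt + C/τ = C_in/τ, τ = V/Q = 26.0245 s.
Integrating: C(t) = C_in + (C₀ − C_in) e^(−t/τ).
C(39.40) = 1.744 + (0.3516 − 1.744)·e^(−39.40/26.0245) = 1.744 + (-1.39240)·0.220037 = 1.43762 g/L.

1.438 g/L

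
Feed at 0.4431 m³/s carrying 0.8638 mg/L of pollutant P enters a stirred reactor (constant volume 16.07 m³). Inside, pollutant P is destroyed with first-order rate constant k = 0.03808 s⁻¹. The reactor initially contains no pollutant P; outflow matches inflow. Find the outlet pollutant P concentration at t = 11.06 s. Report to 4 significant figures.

0.1873 mg/L

Species balance: V dC/dt = Q C_in − Q C − k V C.
dC/dt = (Q/V) C_in − (Q/V + k) C; effective rate a = Q/V + k = 0.0275731 + 0.03808 = 0.0656531 s⁻¹.
C_ss = Q C_in/(Q + kV) = 0.362780 mg/L; C(t) = C_ss + (C₀ − C_ss) e^(−a t).
C(11.06) = 0.362780 + (-0.362780)·e^(−0.0656531·11.06) = 0.362780 + (-0.362780)·0.483781 = 0.187274 mg/L.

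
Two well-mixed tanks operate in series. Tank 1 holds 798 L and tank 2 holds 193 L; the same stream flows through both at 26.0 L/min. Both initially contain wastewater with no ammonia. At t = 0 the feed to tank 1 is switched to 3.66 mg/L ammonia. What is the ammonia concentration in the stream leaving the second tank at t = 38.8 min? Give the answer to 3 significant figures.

2.30 mg/L

Species balance on tank i: dCᵢ/dt = (Cᵢ₋₁ − Cᵢ)/τᵢ with τᵢ = Vᵢ/Q.
τ₁ = 798/26.0 = 30.692 min; τ₂ = 193/26.0 = 7.4231 min.
Tank 1: C₁ = C_in(1 − e^(−t/τ₁)). Tank 2 (τ₁ ≠ τ₂): C₂ = C_in[1 − (τ₁ e^(−t/τ₁) − τ₂ e^(−t/τ₂))/(τ₁ − τ₂)].
At t = 38.8: e^(−t/τ₁) = 0.28248, e^(−t/τ₂) = 0.0053699.
C₂ = 3.66·[1 − (30.692·0.28248 − 7.4231·0.0053699)/(23.269)] = 3.66·0.62912 = 2.3026 mg/L.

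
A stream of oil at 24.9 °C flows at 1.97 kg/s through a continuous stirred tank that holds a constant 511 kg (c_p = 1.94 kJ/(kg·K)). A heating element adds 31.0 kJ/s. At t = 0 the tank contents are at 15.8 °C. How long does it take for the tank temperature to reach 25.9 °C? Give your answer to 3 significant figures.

M c_p dT/dt = ṁ c_p (T_in − T) + Q̇.
τ = M/ṁ = 259.39 s; T_ss = T_in + Q̇/(ṁ c_p) = 33.011 °C.
T(t) = T_ss + (T₀ − T_ss) e^(−t/τ). Set T = 25.9:
e^(−t/τ) = (25.9 − 33.011)/(15.8 − 33.011) = 0.41318
t = −259.39 · ln(0.41318) = 229.27 s.

229 s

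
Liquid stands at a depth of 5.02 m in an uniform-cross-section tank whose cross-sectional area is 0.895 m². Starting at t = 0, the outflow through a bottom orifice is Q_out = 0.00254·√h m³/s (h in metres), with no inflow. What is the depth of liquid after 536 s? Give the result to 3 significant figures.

A dh/dt = −Q_out = −0.00254 √h.
Separate and integrate: 2(√h − √h₀) = −(0.00254/A) t.
√h = √5.02 − 0.00254·536/(2·0.895) = 2.2405 − 0.76058 = 1.4800.
h = 1.4800² = 2.1903 m.

2.19 m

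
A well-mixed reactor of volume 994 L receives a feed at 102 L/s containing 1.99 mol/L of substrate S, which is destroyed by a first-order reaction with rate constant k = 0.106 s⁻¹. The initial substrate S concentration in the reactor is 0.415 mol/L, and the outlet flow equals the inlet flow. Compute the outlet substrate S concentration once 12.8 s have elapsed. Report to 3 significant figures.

0.940 mol/L

V dC/dt = Q(C_in − C) − k V C.
This is linear with rate a = Q/V + k = 0.20862 s⁻¹.
C_ss = Q C_in/(Q + kV) = 0.97886 mol/L; C(t) = C_ss + (C₀ − C_ss) e^(−a t).
C(12.8) = 0.97886 + (-0.56386)·e^(−0.20862·12.8) = 0.97886 + (-0.56386)·0.069233 = 0.93982 mol/L.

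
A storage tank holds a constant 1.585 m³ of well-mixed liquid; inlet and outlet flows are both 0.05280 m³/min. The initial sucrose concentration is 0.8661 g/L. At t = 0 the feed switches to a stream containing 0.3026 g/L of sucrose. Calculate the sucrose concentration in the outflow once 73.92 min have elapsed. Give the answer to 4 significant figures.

0.3506 g/L

Accumulation = in − out for the solute gives V dC/dt = Q(C_in − C).
So dC/dt = (C_in − C)/τ with τ = V/Q = 1.585/0.05280 = 30.0189 min.
Solution: C(t) = C_in + (C₀ − C_in) e^(−t/τ).
C(73.92) = 0.3026 + (0.8661 − 0.3026)·e^(−73.92/30.0189) = 0.3026 + (0.563500)·0.0852263 = 0.350625 g/L.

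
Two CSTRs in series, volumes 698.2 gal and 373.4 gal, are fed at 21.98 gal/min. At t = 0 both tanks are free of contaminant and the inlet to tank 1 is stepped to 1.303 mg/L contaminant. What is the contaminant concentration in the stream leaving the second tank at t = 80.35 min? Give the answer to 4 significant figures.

Time constants: τᵢ = Vᵢ/Q for each well-mixed tank.
τ₁ = 698.2/21.98 = 31.7652 min; τ₂ = 373.4/21.98 = 16.9882 min.
Solving the cascade with C₁(0)=C₂(0)=0 gives C₂(t) = C_in[1 − (τ₁ e^(−t/τ₁) − τ₂ e^(−t/τ₂))/(τ₁ − τ₂)].
At t = 80.35: e^(−t/τ₁) = 0.0796993, e^(−t/τ₂) = 0.00882858.
C₂ = 1.303·[1 − (31.7652·0.0796993 − 16.9882·0.00882858)/(14.7771)] = 1.303·0.838826 = 1.09299 mg/L.

1.093 mg/L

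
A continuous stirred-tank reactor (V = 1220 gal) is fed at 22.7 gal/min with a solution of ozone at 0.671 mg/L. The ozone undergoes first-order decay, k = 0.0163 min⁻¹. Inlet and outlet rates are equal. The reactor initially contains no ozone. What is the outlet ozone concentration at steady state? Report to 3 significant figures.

Species balance: V dC/dt = Q C_in − Q C − k V C.
At steady state: 0 = Q C_in − (Q + kV) C_ss, so C_ss = Q C_in/(Q + kV).
C_ss = 22.7·0.671/(22.7 + 0.0163·1220) = 15.232/42.586 = 0.35767 mg/L.

0.358 mg/L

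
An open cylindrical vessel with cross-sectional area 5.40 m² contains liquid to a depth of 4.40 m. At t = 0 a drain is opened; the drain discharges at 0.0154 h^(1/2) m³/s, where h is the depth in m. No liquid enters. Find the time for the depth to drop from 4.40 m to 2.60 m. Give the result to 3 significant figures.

With no inflow, A dh/dt = −0.0154 √h.
This is separable: 2 d(√h)/dt = −0.0154/A, so √h = √h₀ − (0.0154/(2A)) t.
t = 2A(√h₀ − √h)/0.0154 = 2·5.40·(√4.40 − √2.60)/0.0154
  = 10.800 × (2.0976 − 1.6125) / 0.0154 = 340.25 s.

340 s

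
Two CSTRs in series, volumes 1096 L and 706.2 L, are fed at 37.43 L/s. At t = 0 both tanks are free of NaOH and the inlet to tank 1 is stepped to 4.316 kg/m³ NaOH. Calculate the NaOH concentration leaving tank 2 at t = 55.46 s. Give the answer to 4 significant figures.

2.904 kg/m³

Time constants: τᵢ = Vᵢ/Q for each well-mixed tank.
τ₁ = 1096/37.43 = 29.2813 s; τ₂ = 706.2/37.43 = 18.8672 s.
Solving the cascade with C₁(0)=C₂(0)=0 gives C₂(t) = C_in[1 − (τ₁ e^(−t/τ₁) − τ₂ e^(−t/τ₂))/(τ₁ − τ₂)].
At t = 55.46: e^(−t/τ₁) = 0.150463, e^(−t/τ₂) = 0.0528927.
C₂ = 4.316·[1 − (29.2813·0.150463 − 18.8672·0.0528927)/(10.4141)] = 4.316·0.672770 = 2.90367 kg/m³.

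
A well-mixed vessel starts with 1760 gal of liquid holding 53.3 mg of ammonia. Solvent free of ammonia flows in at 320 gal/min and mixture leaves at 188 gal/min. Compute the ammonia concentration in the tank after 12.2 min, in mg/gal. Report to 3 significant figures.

Total volume: dV/dt = Q_in − Q_out = 132.00 gal/min, so V(t) = 1760 + 132.00 t and V(12.2) = 3370.4 gal.
No ammonia enters, so dm/dt = −Q_out · (m/V).
dm/m = −Q_out dt/(V₀ + 132.00 t); integrating gives ln(m/m₀) = −(Q_out/(Q_in−Q_out)) ln(V/V₀).
m = m₀ (V₀/V)^(Q_out/(Q_in−Q_out)) = 53.3 × (1760/3370.4)^(1.4242) = 21.128 mg.
C = m/V = 21.128/3370.4 = 0.0062686 mg/gal.

0.00627 mg/gal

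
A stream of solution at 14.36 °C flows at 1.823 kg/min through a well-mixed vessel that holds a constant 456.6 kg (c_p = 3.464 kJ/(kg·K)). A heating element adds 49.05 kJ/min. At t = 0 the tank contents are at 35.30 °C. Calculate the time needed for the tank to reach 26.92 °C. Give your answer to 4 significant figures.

First-law balance (no shaft work): M c_p dT/dt = ṁ c_p (T_in − T) + 49.05.
τ = M/ṁ = 250.466 min; T_ss = T_in + Q̇/(ṁ c_p) = 22.1274 °C.
T(t) = T_ss + (T₀ − T_ss) e^(−t/τ). Set T = 26.92:
e^(−t/τ) = (26.92 − 22.1274)/(35.30 − 22.1274) = 0.363832
t = −250.466 · ln(0.363832) = 253.237 min.

253.2 min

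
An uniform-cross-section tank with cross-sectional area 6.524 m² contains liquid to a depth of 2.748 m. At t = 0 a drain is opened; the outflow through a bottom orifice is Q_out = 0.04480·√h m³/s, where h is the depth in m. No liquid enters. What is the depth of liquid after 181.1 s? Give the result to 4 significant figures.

With no inflow, A dh/dt = −0.04480 √h.
This is separable: 2 d(√h)/dt = −0.04480/A, so √h = √h₀ − (0.04480/(2A)) t.
√h = √2.748 − 0.04480·181.1/(2·6.524) = 1.65771 − 0.621803 = 1.03591.
h = 1.03591² = 1.07310 m.

1.073 m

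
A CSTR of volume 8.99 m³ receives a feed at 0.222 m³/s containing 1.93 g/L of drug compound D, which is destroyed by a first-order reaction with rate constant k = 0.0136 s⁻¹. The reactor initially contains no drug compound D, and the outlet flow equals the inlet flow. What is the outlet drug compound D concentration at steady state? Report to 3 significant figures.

Accumulation = in − out − consumed: V dC/dt = Q C_in − Q C − k V C.
Steady state (dC/dt = 0): C_ss = Q C_in/(Q + kV) = C_in/(1 + kV/Q).
C_ss = 0.222·1.93/(0.222 + 0.0136·8.99) = 0.42846/0.34426 = 1.2446 g/L.

1.24 g/L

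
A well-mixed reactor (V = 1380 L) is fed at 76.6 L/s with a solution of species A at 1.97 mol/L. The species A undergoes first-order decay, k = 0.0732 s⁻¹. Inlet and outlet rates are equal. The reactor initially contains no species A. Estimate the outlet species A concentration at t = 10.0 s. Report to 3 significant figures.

0.615 mol/L

Species balance: V dC/dt = Q C_in − Q C − k V C.
This is linear with rate a = Q/V + k = 0.12871 s⁻¹.
C_ss = Q C_in/(Q + kV) = 0.84960 mol/L; C(t) = C_ss + (C₀ − C_ss) e^(−a t).
C(10.0) = 0.84960 + (-0.84960)·e^(−0.12871·10.0) = 0.84960 + (-0.84960)·0.27608 = 0.61504 mol/L.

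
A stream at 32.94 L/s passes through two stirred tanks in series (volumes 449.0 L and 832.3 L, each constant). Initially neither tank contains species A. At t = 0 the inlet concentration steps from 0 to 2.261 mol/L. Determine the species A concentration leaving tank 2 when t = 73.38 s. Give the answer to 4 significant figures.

Each tank obeys Vᵢ dCᵢ/dt = Q(Cᵢ₋₁ − Cᵢ), so τᵢ = Vᵢ/Q.
τ₁ = 449.0/32.94 = 13.6308 s; τ₂ = 832.3/32.94 = 25.2672 s.
Tank 1: C₁ = C_in(1 − e^(−t/τ₁)). Tank 2 (τ₁ ≠ τ₂): C₂ = C_in[1 − (τ₁ e^(−t/τ₁) − τ₂ e^(−t/τ₂))/(τ₁ − τ₂)].
At t = 73.38: e^(−t/τ₁) = 0.00459228, e^(−t/τ₂) = 0.0547945.
C₂ = 2.261·[1 − (13.6308·0.00459228 − 25.2672·0.0547945)/(-11.6363)] = 2.261·0.886398 = 2.00415 mol/L.

2.004 mol/L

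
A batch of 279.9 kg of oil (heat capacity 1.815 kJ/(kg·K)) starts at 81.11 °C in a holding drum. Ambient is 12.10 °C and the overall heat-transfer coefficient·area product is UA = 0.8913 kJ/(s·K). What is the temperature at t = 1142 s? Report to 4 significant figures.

21.41 °C

Lumped-capacitance energy balance: M c_p dT/dt = UA(T_amb − T).
dT/dt = (T_ss − T)/τ with T_ss = T_amb = 12.1000 °C, τ = M c_p/UA = 279.9·1.815/0.8913 = 569.975 s.
Integrating: T(t) = T_ss + (T₀ − T_ss) e^(−t/τ).
T(1142) = 12.1000 + (69.0100)·0.134849 = 21.4059 °C.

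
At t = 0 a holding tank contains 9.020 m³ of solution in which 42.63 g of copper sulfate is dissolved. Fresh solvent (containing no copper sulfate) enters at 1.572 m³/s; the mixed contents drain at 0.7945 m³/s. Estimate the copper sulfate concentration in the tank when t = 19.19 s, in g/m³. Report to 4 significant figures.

0.6567 g/m³

Total volume: dV/dt = Q_in − Q_out = 0.777500 m³/s, so V(t) = 9.020 + 0.777500 t and V(19.19) = 23.9402 m³.
Solute balance: dm/dt = 0 − Q_out C = −Q_out m/V(t).
Separate: dm/m = −Q_out dt/V(t) ⇒ ln(m/m₀) = −(Q_out/(Q_in−Q_out)) ln(V/V₀).
m = m₀ (V₀/V)^(Q_out/(Q_in−Q_out)) = 42.63 × (9.020/23.9402)^(1.02186) = 15.7226 g.
C = m/V = 15.7226/23.9402 = 0.656744 g/m³.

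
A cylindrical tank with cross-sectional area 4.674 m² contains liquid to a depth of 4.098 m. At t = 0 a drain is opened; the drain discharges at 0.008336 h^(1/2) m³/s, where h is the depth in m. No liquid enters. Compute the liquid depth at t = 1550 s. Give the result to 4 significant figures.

0.4124 m

Volume balance on the tank: A dh/dt = −0.008336 √h.
This is separable: 2 d(√h)/dt = −0.008336/A, so √h = √h₀ − (0.008336/(2A)) t.
√h = √4.098 − 0.008336·1550/(2·4.674) = 2.02435 − 1.38220 = 0.642152.
h = 0.642152² = 0.412360 m.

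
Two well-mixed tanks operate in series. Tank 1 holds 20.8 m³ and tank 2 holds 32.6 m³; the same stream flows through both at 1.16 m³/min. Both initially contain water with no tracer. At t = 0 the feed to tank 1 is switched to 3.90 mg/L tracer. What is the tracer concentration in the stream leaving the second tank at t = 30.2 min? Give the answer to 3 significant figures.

Species balance on tank i: dCᵢ/dt = (Cᵢ₋₁ − Cᵢ)/τᵢ with τᵢ = Vᵢ/Q.
τ₁ = 20.8/1.16 = 17.931 min; τ₂ = 32.6/1.16 = 28.103 min.
Solving the cascade with C₁(0)=C₂(0)=0 gives C₂(t) = C_in[1 − (τ₁ e^(−t/τ₁) − τ₂ e^(−t/τ₂))/(τ₁ − τ₂)].
At t = 30.2: e^(−t/τ₁) = 0.18559, e^(−t/τ₂) = 0.34143.
C₂ = 3.90·[1 − (17.931·0.18559 − 28.103·0.34143)/(-10.172)] = 3.90·0.38385 = 1.4970 mg/L.

1.50 mg/L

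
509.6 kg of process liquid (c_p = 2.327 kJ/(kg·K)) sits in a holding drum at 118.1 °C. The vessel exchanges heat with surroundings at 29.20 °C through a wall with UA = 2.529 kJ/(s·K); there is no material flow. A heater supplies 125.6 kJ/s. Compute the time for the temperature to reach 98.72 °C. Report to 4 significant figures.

319.4 s

Lumped-capacitance energy balance: M c_p dT/dt = UA(T_amb − T) + Q̇.
τ = M c_p/UA = 468.896 s; T_ss = T_amb + Q̇/UA = 29.20 + 125.6/2.529 = 78.8639 °C.
T(t) = T_ss + (T₀ − T_ss)e^(−t/τ); set T = 98.72:
t = −τ ln[(T − T_ss)/(T₀ − T_ss)] = −468.896 · ln(0.506067) = 319.359 s.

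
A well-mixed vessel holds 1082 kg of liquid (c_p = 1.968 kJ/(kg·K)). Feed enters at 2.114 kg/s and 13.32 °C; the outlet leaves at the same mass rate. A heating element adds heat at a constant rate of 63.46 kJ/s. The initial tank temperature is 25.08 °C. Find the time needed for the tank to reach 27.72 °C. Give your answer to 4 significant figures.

M c_p dT/dt = ṁ c_p (T_in − T) + Q̇.
τ = M/ṁ = 511.826 s; T_ss = T_in + Q̇/(ṁ c_p) = 28.5735 °C.
T(t) = T_ss + (T₀ − T_ss) e^(−t/τ). Set T = 27.72:
e^(−t/τ) = (27.72 − 28.5735)/(25.08 − 28.5735) = 0.244315
t = −511.826 · ln(0.244315) = 721.316 s.

721.3 s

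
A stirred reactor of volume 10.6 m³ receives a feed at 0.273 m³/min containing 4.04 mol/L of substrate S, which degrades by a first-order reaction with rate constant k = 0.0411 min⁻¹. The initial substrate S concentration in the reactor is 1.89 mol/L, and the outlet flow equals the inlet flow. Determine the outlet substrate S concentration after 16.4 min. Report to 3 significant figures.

1.67 mol/L

Species balance: V dC/dt = Q C_in − Q C − k V C.
dC/dt = (Q/V) C_in − (Q/V + k) C; effective rate a = Q/V + k = 0.025755 + 0.0411 = 0.066855 min⁻¹.
C_ss = Q C_in/(Q + kV) = 1.5563 mol/L; C(t) = C_ss + (C₀ − C_ss) e^(−a t).
C(16.4) = 1.5563 + (0.33365)·e^(−0.066855·16.4) = 1.5563 + (0.33365)·0.33407 = 1.6678 mol/L.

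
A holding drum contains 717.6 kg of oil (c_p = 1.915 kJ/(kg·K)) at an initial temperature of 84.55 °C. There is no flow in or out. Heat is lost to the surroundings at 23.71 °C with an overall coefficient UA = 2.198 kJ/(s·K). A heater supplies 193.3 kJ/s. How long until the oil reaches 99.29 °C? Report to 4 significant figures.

Lumped-capacitance energy balance: M c_p dT/dt = UA(T_amb − T) + Q̇.
τ = M c_p/UA = 625.207 s; T_ss = T_amb + Q̇/UA = 23.71 + 193.3/2.198 = 111.654 °C.
T(t) = T_ss + (T₀ − T_ss)e^(−t/τ); set T = 99.29:
t = −τ ln[(T − T_ss)/(T₀ − T_ss)] = −625.207 · ln(0.456161) = 490.731 s.

490.7 s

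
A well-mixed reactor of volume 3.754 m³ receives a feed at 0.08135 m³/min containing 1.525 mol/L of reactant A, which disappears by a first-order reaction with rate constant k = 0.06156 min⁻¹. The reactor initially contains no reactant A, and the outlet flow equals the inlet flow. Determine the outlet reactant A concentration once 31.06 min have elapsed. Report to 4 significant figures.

0.3671 mol/L

Species balance: V dC/dt = Q C_in − Q C − k V C.
dC/dt = (Q/V) C_in − (Q/V + k) C; effective rate a = Q/V + k = 0.0216702 + 0.06156 = 0.0832302 min⁻¹.
C_ss = Q C_in/(Q + kV) = 0.397056 mol/L; C(t) = C_ss + (C₀ − C_ss) e^(−a t).
C(31.06) = 0.397056 + (-0.397056)·e^(−0.0832302·31.06) = 0.397056 + (-0.397056)·0.0753862 = 0.367124 mol/L.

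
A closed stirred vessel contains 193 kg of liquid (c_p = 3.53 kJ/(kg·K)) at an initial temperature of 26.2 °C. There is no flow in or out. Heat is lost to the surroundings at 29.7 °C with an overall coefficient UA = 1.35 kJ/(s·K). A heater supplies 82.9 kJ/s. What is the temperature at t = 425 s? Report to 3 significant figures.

Energy balance: M c_p dT/dt = −UA(T − T_amb) + Q̇.
dT/dt = (T_ss − T)/τ with T_ss = T_amb + Q̇/UA = 29.7 + 82.9/1.35 = 91.107 °C, τ = M c_p/UA = 193·3.53/1.35 = 504.66 s.
T approaches T_ss exponentially: T(t) = T_ss + (T₀ − T_ss) e^(−t/τ).
T(425) = 91.107 + (-64.907)·0.43078 = 63.146 °C.

63.1 °C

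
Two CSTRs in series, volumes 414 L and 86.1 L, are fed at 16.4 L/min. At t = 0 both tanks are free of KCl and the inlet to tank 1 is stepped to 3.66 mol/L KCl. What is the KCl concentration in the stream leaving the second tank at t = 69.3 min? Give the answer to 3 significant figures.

3.36 mol/L

Time constants: τᵢ = Vᵢ/Q for each well-mixed tank.
τ₁ = 414/16.4 = 25.244 min; τ₂ = 86.1/16.4 = 5.2500 min.
Tank 1: C₁ = C_in(1 − e^(−t/τ₁)). Tank 2 (τ₁ ≠ τ₂): C₂ = C_in[1 − (τ₁ e^(−t/τ₁) − τ₂ e^(−t/τ₂))/(τ₁ − τ₂)].
At t = 69.3: e^(−t/τ₁) = 0.064234, e^(−t/τ₂) = 1.8506e-06.
C₂ = 3.66·[1 − (25.244·0.064234 − 5.2500·1.8506e-06)/(19.994)] = 3.66·0.91890 = 3.3632 mol/L.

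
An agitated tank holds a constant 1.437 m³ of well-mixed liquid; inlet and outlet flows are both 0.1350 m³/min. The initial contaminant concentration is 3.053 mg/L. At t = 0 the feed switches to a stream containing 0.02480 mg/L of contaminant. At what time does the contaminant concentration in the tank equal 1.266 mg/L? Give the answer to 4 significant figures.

Species balance: V dC/dt = Q(C_in − C) ⇒ τ = V/Q = 10.6444 min.
C(t) = C_in + (C₀ − C_in) e^(−t/τ). Set C = 1.266 and solve for t:
e^(−t/τ) = (C − C_in)/(C₀ − C_in) = (1.266 − 0.02480)/(3.053 − 0.02480) = 0.409880
t = −τ ln(…) = 10.6444 × 0.891890 = 9.49367 min.

9.494 min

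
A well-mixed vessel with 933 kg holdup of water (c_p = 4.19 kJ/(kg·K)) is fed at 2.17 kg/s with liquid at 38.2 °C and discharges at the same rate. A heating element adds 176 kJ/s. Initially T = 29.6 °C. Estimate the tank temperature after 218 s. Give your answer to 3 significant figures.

40.7 °C

Heat balance on the well-mixed liquid: M c_p dT/dt = ṁ c_p (T_in − T) + 176.
τ = M/ṁ = 429.95 s; T_ss = T_in + Q̇/(ṁ c_p) = 38.2 + 176/(2.17·4.19) = 57.557 °C.
T approaches T_ss exponentially: T(t) = T_ss + (T₀ − T_ss) e^(−t/τ).
T(218) = 57.557 + (-27.957)·e^(−218/429.95) = 57.557 + (-27.957)·0.60228 = 40.719 °C.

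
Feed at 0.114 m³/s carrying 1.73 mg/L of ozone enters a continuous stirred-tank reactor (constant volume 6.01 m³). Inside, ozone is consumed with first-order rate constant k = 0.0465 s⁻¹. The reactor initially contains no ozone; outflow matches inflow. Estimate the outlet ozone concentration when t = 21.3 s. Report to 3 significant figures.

0.377 mg/L

Species balance: V dC/dt = Q C_in − Q C − k V C.
This is linear with rate a = Q/V + k = 0.065468 s⁻¹.
C_ss = Q C_in/(Q + kV) = 0.50124 mg/L; C(t) = C_ss + (C₀ − C_ss) e^(−a t).
C(21.3) = 0.50124 + (-0.50124)·e^(−0.065468·21.3) = 0.50124 + (-0.50124)·0.24796 = 0.37695 mg/L.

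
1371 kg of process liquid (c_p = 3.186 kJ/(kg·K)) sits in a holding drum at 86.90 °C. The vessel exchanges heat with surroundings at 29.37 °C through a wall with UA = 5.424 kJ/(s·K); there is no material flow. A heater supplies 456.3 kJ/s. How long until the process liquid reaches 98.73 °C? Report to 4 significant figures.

473.9 s

Energy balance: M c_p dT/dt = −UA(T − T_amb) + Q̇.
τ = M c_p/UA = 805.311 s; T_ss = T_amb + Q̇/UA = 29.37 + 456.3/5.424 = 113.496 °C.
T(t) = T_ss + (T₀ − T_ss)e^(−t/τ); set T = 98.73:
t = −τ ln[(T − T_ss)/(T₀ − T_ss)] = −805.311 · ln(0.555198) = 473.869 s.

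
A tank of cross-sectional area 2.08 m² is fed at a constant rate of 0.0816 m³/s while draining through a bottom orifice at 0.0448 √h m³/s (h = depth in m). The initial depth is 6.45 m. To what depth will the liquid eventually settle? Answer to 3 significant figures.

Unsteady balance on liquid volume: A dh/dt = Q_in − 0.0448 √h. At steady state dh/dt = 0:
Q_in = 0.0448 √h_ss ⇒ √h_ss = 0.0816/0.0448 = 1.8214.
h_ss = 1.8214² = 3.3176 m. (Since h₀ = 6.45 m > h_ss, the level will fall toward this value.)

3.32 m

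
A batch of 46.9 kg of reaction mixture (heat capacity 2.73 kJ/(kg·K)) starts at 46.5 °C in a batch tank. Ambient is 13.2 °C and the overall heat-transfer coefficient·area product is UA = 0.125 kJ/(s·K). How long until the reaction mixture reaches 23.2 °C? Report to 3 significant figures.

1230 s

M c_p dT/dt = −UA(T − T_amb).
τ = M c_p/UA = 1024.3 s; T_ss = T_amb = 13.200 °C.
T(t) = T_ss + (T₀ − T_ss)e^(−t/τ); set T = 23.2:
t = −τ ln[(T − T_ss)/(T₀ − T_ss)] = −1024.3 · ln(0.30030) = 1232.2 s.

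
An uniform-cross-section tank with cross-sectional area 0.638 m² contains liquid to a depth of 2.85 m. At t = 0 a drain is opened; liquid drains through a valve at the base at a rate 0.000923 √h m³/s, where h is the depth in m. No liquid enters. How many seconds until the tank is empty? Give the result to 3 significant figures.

2330 s

A dh/dt = −Q_out = −0.000923 √h.
∫ h^(−1/2) dh = −(0.000923/A) ∫ dt, giving 2√h = 2√h₀ − (0.000923/A) t.
Tank is empty when √h = 0: t_empty = 2A√h₀/0.000923.
t_empty = 2·0.638·√2.85/0.000923 = 1.2760·1.6882/0.000923 = 2333.8 s.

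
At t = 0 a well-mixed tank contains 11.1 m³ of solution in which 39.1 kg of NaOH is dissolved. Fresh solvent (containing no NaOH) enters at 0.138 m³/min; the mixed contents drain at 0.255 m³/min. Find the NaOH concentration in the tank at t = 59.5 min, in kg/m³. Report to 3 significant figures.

Let m(t) be the amount of NaOH. Volume: V(t) = V₀ + (Q_in − Q_out) t = 11.1 − 0.11700 t; V(59.5) = 4.1385 m³.
No NaOH enters, so dm/dt = −Q_out · (m/V).
dm/m = −Q_out dt/(V₀ − 0.11700 t); integrating gives ln(m/m₀) = −(Q_out/(Q_in−Q_out)) ln(V/V₀).
m = m₀ (V₀/V)^(Q_out/(Q_in−Q_out)) = 39.1 × (11.1/4.1385)^(-2.1795) = 4.5531 kg.
C = m/V = 4.5531/4.1385 = 1.1002 kg/m³.

1.10 kg/m³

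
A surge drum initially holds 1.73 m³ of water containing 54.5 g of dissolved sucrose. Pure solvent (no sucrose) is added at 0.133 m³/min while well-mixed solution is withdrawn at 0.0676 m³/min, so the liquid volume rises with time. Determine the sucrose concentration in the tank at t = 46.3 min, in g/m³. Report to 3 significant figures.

Let m(t) be the amount of sucrose. Volume: V(t) = V₀ + (Q_in − Q_out) t = 1.73 + 0.065400 t; V(46.3) = 4.7580 m³.
Solute balance: dm/dt = 0 − Q_out C = −Q_out m/V(t).
Separate: dm/m = −Q_out dt/V(t) ⇒ ln(m/m₀) = −(Q_out/(Q_in−Q_out)) ln(V/V₀).
m = m₀ (V₀/V)^(Q_out/(Q_in−Q_out)) = 54.5 × (1.73/4.7580)^(1.0336) = 19.153 g.
C = m/V = 19.153/4.7580 = 4.0254 g/m³.

4.03 g/m³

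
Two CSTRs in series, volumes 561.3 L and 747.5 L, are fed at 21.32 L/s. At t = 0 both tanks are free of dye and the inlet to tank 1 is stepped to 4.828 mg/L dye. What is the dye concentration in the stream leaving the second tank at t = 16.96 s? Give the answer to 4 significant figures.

0.5215 mg/L

Species balance on tank i: dCᵢ/dt = (Cᵢ₋₁ − Cᵢ)/τᵢ with τᵢ = Vᵢ/Q.
τ₁ = 561.3/21.32 = 26.3274 s; τ₂ = 747.5/21.32 = 35.0610 s.
Tank 1: C₁ = C_in(1 − e^(−t/τ₁)). Tank 2 (τ₁ ≠ τ₂): C₂ = C_in[1 − (τ₁ e^(−t/τ₁) − τ₂ e^(−t/τ₂))/(τ₁ − τ₂)].
At t = 16.96: e^(−t/τ₁) = 0.525085, e^(−t/τ₂) = 0.616480.
C₂ = 4.828·[1 − (26.3274·0.525085 − 35.0610·0.616480)/(-8.73358)] = 4.828·0.108007 = 0.521456 mg/L.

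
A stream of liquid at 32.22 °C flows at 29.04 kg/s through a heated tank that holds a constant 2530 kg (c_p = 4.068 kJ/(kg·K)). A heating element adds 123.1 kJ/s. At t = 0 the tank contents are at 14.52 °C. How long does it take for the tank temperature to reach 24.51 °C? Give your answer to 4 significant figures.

Energy balance: M c_p dT/dt = ṁ c_p (T_in − T) + 123.1.
τ = M/ṁ = 87.1212 s; T_ss = T_in + Q̇/(ṁ c_p) = 33.2620 °C.
T(t) = T_ss + (T₀ − T_ss) e^(−t/τ). Set T = 24.51:
e^(−t/τ) = (24.51 − 33.2620)/(14.52 − 33.2620) = 0.466973
t = −87.1212 · ln(0.466973) = 66.3413 s.

66.34 s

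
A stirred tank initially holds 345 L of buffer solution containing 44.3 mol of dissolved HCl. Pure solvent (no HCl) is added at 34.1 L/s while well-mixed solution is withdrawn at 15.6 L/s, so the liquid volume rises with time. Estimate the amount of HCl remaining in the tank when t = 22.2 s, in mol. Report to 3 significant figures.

Total volume: dV/dt = Q_in − Q_out = 18.500 L/s, so V(t) = 345 + 18.500 t and V(22.2) = 755.70 L.
Species balance (pure solvent in): dm/dt = −Q_out · m/V(t).
Separate: dm/m = −Q_out dt/V(t) ⇒ ln(m/m₀) = −(Q_out/(Q_in−Q_out)) ln(V/V₀).
m = m₀ (V₀/V)^(Q_out/(Q_in−Q_out)) = 44.3 × (345/755.70)^(0.84324) = 22.869 mol.

22.9 mol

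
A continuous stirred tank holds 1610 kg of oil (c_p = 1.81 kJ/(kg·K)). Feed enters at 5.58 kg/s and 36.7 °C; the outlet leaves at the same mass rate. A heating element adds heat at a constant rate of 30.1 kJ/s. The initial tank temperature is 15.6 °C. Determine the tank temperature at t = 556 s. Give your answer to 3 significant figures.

First-law balance (no shaft work): M c_p dT/dt = ṁ c_p (T_in − T) + 30.1.
Rearrange: dT/dt = (T_ss − T)/τ with τ = M/ṁ = 288.53 s and T_ss = T_in + Q̇/(ṁ c_p) = 39.680 °C.
This is linear first-order; T(t) = T_ss + (T₀ − T_ss) e^(−t/τ).
T(556) = 39.680 + (-24.080)·e^(−556/288.53) = 39.680 + (-24.080)·0.14558 = 36.175 °C.

36.2 °C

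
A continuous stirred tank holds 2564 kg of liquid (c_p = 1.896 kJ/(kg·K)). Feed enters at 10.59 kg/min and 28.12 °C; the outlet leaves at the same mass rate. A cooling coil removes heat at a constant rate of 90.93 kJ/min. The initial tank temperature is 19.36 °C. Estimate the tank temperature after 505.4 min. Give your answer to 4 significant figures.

Heat balance on the well-mixed liquid: M c_p dT/dt = ṁ c_p (T_in − T) − 90.93.
τ = M/ṁ = 242.115 min; T_ss = T_in − Q̇/(ṁ c_p) = 28.12 − 90.93/(10.59·1.896) = 23.5913 °C.
This is linear first-order; T(t) = T_ss + (T₀ − T_ss) e^(−t/τ).
T(505.4) = 23.5913 + (-4.23131)·e^(−505.4/242.115) = 23.5913 + (-4.23131)·0.124005 = 23.0666 °C.

23.07 °C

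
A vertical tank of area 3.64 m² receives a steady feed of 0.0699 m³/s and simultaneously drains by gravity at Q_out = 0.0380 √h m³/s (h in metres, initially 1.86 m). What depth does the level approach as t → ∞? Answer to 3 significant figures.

3.38 m

Unsteady balance on liquid volume: A dh/dt = Q_in − 0.0380 √h. At steady state dh/dt = 0:
Q_in = 0.0380 √h_ss ⇒ √h_ss = 0.0699/0.0380 = 1.8395.
h_ss = 1.8395² = 3.3837 m. (Since h₀ = 1.86 m < h_ss, the level will rise toward this value.)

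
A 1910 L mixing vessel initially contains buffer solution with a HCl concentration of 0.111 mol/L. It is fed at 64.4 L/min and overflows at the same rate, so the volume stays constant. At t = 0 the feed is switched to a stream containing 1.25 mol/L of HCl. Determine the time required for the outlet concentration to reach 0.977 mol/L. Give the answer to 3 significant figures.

42.4 min

Species balance: V dC/dt = Q(C_in − C) ⇒ τ = V/Q = 29.658 min.
C(t) = C_in + (C₀ − C_in) e^(−t/τ). Set C = 0.977 and solve for t:
e^(−t/τ) = (C − C_in)/(C₀ − C_in) = (0.977 − 1.25)/(0.111 − 1.25) = 0.23968
t = −τ ln(…) = 29.658 × 1.4284 = 42.365 min.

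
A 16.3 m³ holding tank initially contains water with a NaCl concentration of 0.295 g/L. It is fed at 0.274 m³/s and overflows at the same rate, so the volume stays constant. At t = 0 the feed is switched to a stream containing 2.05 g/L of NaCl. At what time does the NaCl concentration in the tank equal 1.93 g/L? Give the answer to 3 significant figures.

160 s

Species balance: V dC/dt = Q(C_in − C) ⇒ τ = V/Q = 59.489 s.
C(t) = C_in + (C₀ − C_in) e^(−t/τ). Set C = 1.93 and solve for t:
e^(−t/τ) = (C − C_in)/(C₀ − C_in) = (1.93 − 2.05)/(0.295 − 2.05) = 0.068376
t = −τ ln(…) = 59.489 × 2.6827 = 159.59 s.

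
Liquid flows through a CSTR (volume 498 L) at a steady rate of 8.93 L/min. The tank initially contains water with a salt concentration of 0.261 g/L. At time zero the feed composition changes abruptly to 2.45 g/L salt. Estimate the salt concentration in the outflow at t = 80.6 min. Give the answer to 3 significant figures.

Species balance on the tank: V dC/dt = Q(C_in − C).
Rewrite as dC/dt + C/τ = C_in/τ, τ = V/Q = 55.767 min.
C approaches C_in exponentially: C(t) = C_in + (C₀ − C_in) e^(−t/τ).
C(80.6) = 2.45 + (0.261 − 2.45)·e^(−80.6/55.767) = 2.45 + (-2.1890)·0.23568 = 1.9341 g/L.

1.93 g/L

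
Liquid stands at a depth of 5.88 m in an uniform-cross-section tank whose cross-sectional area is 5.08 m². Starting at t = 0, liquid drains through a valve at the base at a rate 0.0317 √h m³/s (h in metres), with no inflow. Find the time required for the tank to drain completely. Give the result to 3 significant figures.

With no inflow, A dh/dt = −0.0317 √h.
∫ h^(−1/2) dh = −(0.0317/A) ∫ dt, giving 2√h = 2√h₀ − (0.0317/A) t.
Tank is empty when √h = 0: t_empty = 2A√h₀/0.0317.
t_empty = 2·5.08·√5.88/0.0317 = 10.160·2.4249/0.0317 = 777.18 s.

777 s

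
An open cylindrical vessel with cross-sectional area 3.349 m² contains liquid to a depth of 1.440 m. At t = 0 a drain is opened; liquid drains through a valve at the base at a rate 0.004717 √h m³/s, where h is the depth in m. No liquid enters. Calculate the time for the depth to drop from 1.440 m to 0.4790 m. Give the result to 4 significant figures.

Unsteady balance on liquid volume: A dh/dt = −0.004717 √h.
Separate and integrate: 2(√h − √h₀) = −(0.004717/A) t.
t = 2A(√h₀ − √h)/0.004717 = 2·3.349·(√1.440 − √0.4790)/0.004717
  = 6.69800 × (1.20000 − 0.692098) / 0.004717 = 721.205 s.

721.2 s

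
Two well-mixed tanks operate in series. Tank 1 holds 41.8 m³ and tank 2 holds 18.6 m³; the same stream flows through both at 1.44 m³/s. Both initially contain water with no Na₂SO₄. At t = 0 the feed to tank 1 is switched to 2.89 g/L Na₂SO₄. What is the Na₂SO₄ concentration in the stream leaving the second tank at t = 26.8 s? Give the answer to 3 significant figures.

1.11 g/L

Species balance on tank i: dCᵢ/dt = (Cᵢ₋₁ − Cᵢ)/τᵢ with τᵢ = Vᵢ/Q.
τ₁ = 41.8/1.44 = 29.028 s; τ₂ = 18.6/1.44 = 12.917 s.
Tank 1: C₁ = C_in(1 − e^(−t/τ₁)). Tank 2 (τ₁ ≠ τ₂): C₂ = C_in[1 − (τ₁ e^(−t/τ₁) − τ₂ e^(−t/τ₂))/(τ₁ − τ₂)].
At t = 26.8: e^(−t/τ₁) = 0.39722, e^(−t/τ₂) = 0.12558.
C₂ = 2.89·[1 − (29.028·0.39722 − 12.917·0.12558)/(16.111)] = 2.89·0.38499 = 1.1126 g/L.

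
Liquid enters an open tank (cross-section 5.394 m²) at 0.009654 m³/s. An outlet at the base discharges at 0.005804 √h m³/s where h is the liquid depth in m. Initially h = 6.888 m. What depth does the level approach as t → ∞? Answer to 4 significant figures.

2.767 m

Mass balance (ρ constant): A dh/dt = Q_in − 0.005804 √h. At steady state dh/dt = 0:
Q_in = 0.005804 √h_ss ⇒ √h_ss = 0.009654/0.005804 = 1.66334.
h_ss = 1.66334² = 2.76669 m. (Since h₀ = 6.888 m > h_ss, the level will fall toward this value.)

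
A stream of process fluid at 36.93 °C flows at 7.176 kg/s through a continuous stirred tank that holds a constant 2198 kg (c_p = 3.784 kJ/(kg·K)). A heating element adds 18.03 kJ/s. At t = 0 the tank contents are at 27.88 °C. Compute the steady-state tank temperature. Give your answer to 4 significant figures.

37.59 °C

M c_p dT/dt = ṁ c_p (T_in − T) + Q̇.
At steady state dT/dt = 0 ⇒ T_ss = T_in + Q̇/(ṁ c_p) = 36.93 + 18.03/(7.176·3.784) = 37.5940 °C.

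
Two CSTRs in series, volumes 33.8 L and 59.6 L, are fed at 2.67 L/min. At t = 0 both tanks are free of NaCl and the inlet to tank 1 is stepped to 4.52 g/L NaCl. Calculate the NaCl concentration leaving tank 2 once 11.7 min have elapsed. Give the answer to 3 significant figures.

0.688 g/L

Each tank obeys Vᵢ dCᵢ/dt = Q(Cᵢ₋₁ − Cᵢ), so τᵢ = Vᵢ/Q.
τ₁ = 33.8/2.67 = 12.659 min; τ₂ = 59.6/2.67 = 22.322 min.
Solving the cascade with C₁(0)=C₂(0)=0 gives C₂(t) = C_in[1 − (τ₁ e^(−t/τ₁) − τ₂ e^(−t/τ₂))/(τ₁ − τ₂)].
At t = 11.7: e^(−t/τ₁) = 0.39684, e^(−t/τ₂) = 0.59206.
C₂ = 4.52·[1 − (12.659·0.39684 − 22.322·0.59206)/(-9.6629)] = 4.52·0.15218 = 0.68784 g/L.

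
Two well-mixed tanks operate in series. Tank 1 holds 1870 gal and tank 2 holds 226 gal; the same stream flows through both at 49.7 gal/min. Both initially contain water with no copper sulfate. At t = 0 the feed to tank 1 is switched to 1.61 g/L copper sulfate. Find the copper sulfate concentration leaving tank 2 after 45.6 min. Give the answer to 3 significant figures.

Time constants: τᵢ = Vᵢ/Q for each well-mixed tank.
τ₁ = 1870/49.7 = 37.626 min; τ₂ = 226/49.7 = 4.5473 min.
Solving the cascade with C₁(0)=C₂(0)=0 gives C₂(t) = C_in[1 − (τ₁ e^(−t/τ₁) − τ₂ e^(−t/τ₂))/(τ₁ − τ₂)].
At t = 45.6: e^(−t/τ₁) = 0.29762, e^(−t/τ₂) = 4.4148e-05.
C₂ = 1.61·[1 − (37.626·0.29762 − 4.5473·4.4148e-05)/(33.078)] = 1.61·0.66147 = 1.0650 g/L.

1.06 g/L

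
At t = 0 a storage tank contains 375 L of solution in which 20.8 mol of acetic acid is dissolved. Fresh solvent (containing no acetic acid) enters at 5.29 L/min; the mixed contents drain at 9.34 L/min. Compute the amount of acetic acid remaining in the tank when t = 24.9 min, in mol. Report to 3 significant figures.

Let m(t) be the amount of acetic acid. Volume: V(t) = V₀ + (Q_in − Q_out) t = 375 − 4.0500 t; V(24.9) = 274.16 L.
No acetic acid enters, so dm/dt = −Q_out · (m/V).
dm/m = −Q_out dt/(V₀ − 4.0500 t); integrating gives ln(m/m₀) = −(Q_out/(Q_in−Q_out)) ln(V/V₀).
m = m₀ (V₀/V)^(Q_out/(Q_in−Q_out)) = 20.8 × (375/274.16)^(-2.3062) = 10.101 mol.

10.1 mol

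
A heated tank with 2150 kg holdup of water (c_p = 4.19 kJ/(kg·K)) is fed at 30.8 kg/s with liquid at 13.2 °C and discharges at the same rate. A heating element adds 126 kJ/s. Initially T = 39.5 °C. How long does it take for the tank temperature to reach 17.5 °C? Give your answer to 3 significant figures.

142 s

Heat balance on the well-mixed liquid: M c_p dT/dt = ṁ c_p (T_in − T) + 126.
τ = M/ṁ = 69.805 s; T_ss = T_in + Q̇/(ṁ c_p) = 14.176 °C.
T(t) = T_ss + (T₀ − T_ss) e^(−t/τ). Set T = 17.5:
e^(−t/τ) = (17.5 − 14.176)/(39.5 − 14.176) = 0.13125
t = −69.805 · ln(0.13125) = 141.75 s.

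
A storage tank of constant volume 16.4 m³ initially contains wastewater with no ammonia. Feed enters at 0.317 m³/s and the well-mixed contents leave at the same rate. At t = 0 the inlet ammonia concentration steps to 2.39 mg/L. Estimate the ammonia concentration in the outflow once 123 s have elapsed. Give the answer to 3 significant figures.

Accumulation = in − out for the solute gives V dC/dt = Q(C_in − C).
So dC/dt = (C_in − C)/τ with τ = V/Q = 16.4/0.317 = 51.735 s.
Integrating: C(t) = C_in + (C₀ − C_in) e^(−t/τ).
C(123) = 2.39 + (0 − 2.39)·e^(−123/51.735) = 2.39 + (-2.3900)·0.092782 = 2.1683 mg/L.

2.17 mg/L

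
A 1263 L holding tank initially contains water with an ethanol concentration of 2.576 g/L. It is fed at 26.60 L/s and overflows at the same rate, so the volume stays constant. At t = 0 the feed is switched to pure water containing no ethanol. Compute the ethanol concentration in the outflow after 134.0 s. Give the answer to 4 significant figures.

0.1532 g/L

Unsteady species balance (constant V, well mixed): V dC/dt = Q(C_in − C).
Rewrite as dC/dt + C/τ = C_in/τ, τ = V/Q = 47.4812 s.
Integrating: C(t) = C_in + (C₀ − C_in) e^(−t/τ).
C(134.0) = 0 + (2.576 − 0)·e^(−134.0/47.4812) = 0 + (2.57600)·0.0594768 = 0.153212 g/L.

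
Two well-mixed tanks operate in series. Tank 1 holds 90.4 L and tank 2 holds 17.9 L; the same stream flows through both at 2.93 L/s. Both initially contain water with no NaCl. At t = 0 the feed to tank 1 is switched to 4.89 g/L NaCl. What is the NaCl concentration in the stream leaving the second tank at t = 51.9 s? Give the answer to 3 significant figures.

Species balance on tank i: dCᵢ/dt = (Cᵢ₋₁ − Cᵢ)/τᵢ with τᵢ = Vᵢ/Q.
τ₁ = 90.4/2.93 = 30.853 s; τ₂ = 17.9/2.93 = 6.1092 s.
Tank 1: C₁ = C_in(1 − e^(−t/τ₁)). Tank 2 (τ₁ ≠ τ₂): C₂ = C_in[1 − (τ₁ e^(−t/τ₁) − τ₂ e^(−t/τ₂))/(τ₁ − τ₂)].
At t = 51.9: e^(−t/τ₁) = 0.18597, e^(−t/τ₂) = 0.00020441.
C₂ = 4.89·[1 − (30.853·0.18597 − 6.1092·0.00020441)/(24.744)] = 4.89·0.76816 = 3.7563 g/L.

3.76 g/L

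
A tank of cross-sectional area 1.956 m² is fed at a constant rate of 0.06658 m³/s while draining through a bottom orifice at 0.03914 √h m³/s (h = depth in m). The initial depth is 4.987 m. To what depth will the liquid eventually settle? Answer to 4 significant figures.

Level balance: A dh/dt = 0.06658 − 0.03914 √h. Setting dh/dt = 0:
Q_in = 0.03914 √h_ss ⇒ √h_ss = 0.06658/0.03914 = 1.70107.
h_ss = 1.70107² = 2.89365 m. (Since h₀ = 4.987 m > h_ss, the level will fall toward this value.)

2.894 m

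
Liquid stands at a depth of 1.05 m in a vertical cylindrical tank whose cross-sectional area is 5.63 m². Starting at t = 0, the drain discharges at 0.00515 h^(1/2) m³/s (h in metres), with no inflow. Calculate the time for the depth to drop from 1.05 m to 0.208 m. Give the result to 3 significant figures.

A dh/dt = −Q_out = −0.00515 √h.
Separate and integrate: 2(√h − √h₀) = −(0.00515/A) t.
t = 2A(√h₀ − √h)/0.00515 = 2·5.63·(√1.05 − √0.208)/0.00515
  = 11.260 × (1.0247 − 0.45607) / 0.00515 = 1243.2 s.

1240 s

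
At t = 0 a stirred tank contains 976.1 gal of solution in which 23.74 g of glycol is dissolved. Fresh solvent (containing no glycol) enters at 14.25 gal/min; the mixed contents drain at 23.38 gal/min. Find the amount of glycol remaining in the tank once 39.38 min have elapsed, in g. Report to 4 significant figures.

Total volume: dV/dt = Q_in − Q_out = -9.13000 gal/min, so V(t) = 976.1 − 9.13000 t and V(39.38) = 616.561 gal.
No glycol enters, so dm/dt = −Q_out · (m/V).
dm/m = −Q_out dt/(V₀ − 9.13000 t); integrating gives ln(m/m₀) = −(Q_out/(Q_in−Q_out)) ln(V/V₀).
m = m₀ (V₀/V)^(Q_out/(Q_in−Q_out)) = 23.74 × (976.1/616.561)^(-2.56079) = 7.32076 g.

7.321 g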